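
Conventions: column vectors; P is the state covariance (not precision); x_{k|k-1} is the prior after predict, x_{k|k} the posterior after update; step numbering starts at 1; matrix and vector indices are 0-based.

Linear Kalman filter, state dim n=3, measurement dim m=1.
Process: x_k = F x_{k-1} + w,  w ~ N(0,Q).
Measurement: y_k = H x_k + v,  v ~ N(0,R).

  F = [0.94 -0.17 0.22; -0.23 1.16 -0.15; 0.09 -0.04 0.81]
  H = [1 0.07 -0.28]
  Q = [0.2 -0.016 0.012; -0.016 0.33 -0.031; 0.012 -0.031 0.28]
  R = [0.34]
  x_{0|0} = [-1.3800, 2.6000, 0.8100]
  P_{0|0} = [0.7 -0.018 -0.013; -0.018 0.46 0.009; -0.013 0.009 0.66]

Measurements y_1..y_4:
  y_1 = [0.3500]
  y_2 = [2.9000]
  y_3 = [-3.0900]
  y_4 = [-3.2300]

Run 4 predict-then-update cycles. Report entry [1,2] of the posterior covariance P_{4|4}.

step 1: x^-=[-1.5610, 3.2119, 0.4279]  P^-=[0.8635 -0.2951 0.1814; -0.2951 1.0064 -0.1380; 0.1814 -0.1380 0.7171]  S=[1.1271]  K=[0.7027; -0.1651; -0.0257]  nu=[1.8060]  x^+=[-0.2920, 2.9138, 0.3814]  P^+=[0.3069 -0.1644 0.2018; -0.1644 0.9757 -0.1427; 0.2018 -0.1427 0.7163]
step 2: x^-=[-0.6859, 3.3899, 0.1661]  P^-=[0.6808 -0.5628 0.3595; -0.5628 1.8266 -0.3636; 0.3595 -0.3636 0.7939]  S=[0.8261]  K=[0.6545; -0.4033; 0.1353]  nu=[3.3951]  x^+=[1.5363, 2.0207, 0.6255]  P^+=[0.3269 -0.3448 0.2864; -0.3448 1.6922 -0.3186; 0.2864 -0.3186 0.7788]
step 3: x^-=[1.2383, 1.8968, 0.5641]  P^-=[0.8279 -0.9798 0.4785; -0.9798 2.9565 -0.6085; 0.4785 -0.6085 0.8612]  S=[0.8686]  K=[0.7199; -0.6936; 0.2243]  nu=[-4.3031]  x^+=[-1.8596, 4.8815, -0.4011]  P^+=[0.3777 -0.5461 0.3383; -0.5461 2.5386 -0.4734; 0.3383 -0.4734 0.8175]
step 4: x^-=[-2.6661, 6.1504, -0.6875]  P^-=[0.9965 -1.4398 0.5694; -1.4398 4.2638 -0.8332; 0.5694 -0.8332 0.9074]  S=[0.9408]  K=[0.7827; -0.9651; 0.2732]  nu=[-1.1869]  x^+=[-3.5950, 7.2959, -1.0118]  P^+=[0.4203 -0.7291 0.3683; -0.7291 3.3875 -0.5852; 0.3683 -0.5852 0.8372]

P_post[1,2] = -0.5852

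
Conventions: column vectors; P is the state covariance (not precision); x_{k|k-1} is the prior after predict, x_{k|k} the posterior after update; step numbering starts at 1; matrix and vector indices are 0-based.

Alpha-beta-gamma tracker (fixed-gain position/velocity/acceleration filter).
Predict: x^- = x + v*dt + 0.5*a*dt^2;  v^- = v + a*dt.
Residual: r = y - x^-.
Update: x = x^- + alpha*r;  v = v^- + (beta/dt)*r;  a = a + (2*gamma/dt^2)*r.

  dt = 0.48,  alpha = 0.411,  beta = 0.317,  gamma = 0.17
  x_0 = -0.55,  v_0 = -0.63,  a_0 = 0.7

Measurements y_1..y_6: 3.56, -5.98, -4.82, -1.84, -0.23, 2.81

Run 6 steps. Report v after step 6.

step 1: x_pred=-0.7718  r=4.3318  x^+=1.0086  v^+=2.5668  a^+=7.0924
step 2: x_pred=3.0577  r=-9.0377  x^+=-0.6568  v^+=0.0025  a^+=-6.2445
step 3: x_pred=-1.3750  r=-3.4450  x^+=-2.7909  v^+=-5.2700  a^+=-11.3283
step 4: x_pred=-6.6255  r=4.7855  x^+=-4.6587  v^+=-7.5472  a^+=-4.2663
step 5: x_pred=-8.7728  r=8.5428  x^+=-5.2617  v^+=-3.9532  a^+=8.3403
step 6: x_pred=-6.1984  r=9.0084  x^+=-2.4960  v^+=5.9995  a^+=21.6340

v_post = 5.9995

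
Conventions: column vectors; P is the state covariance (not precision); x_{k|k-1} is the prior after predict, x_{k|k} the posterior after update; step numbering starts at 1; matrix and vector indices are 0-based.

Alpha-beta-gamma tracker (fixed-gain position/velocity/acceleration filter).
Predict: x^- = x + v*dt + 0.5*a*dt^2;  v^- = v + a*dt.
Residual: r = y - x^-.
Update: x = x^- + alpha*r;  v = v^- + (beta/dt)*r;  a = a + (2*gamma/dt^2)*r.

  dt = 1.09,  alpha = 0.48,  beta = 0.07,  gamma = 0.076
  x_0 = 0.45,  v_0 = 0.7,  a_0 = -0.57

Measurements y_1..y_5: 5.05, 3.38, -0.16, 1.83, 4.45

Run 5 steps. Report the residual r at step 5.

step 1: x_pred=0.8744  r=4.1756  x^+=2.8787  v^+=0.3469  a^+=-0.0358
step 2: x_pred=3.2355  r=0.1445  x^+=3.3049  v^+=0.3171  a^+=-0.0173
step 3: x_pred=3.6402  r=-3.8002  x^+=1.8161  v^+=0.0542  a^+=-0.5035
step 4: x_pred=1.5761  r=0.2539  x^+=1.6980  v^+=-0.4783  a^+=-0.4710
step 5: x_pred=0.8968  r=3.5532  x^+=2.6024  v^+=-0.7635  a^+=-0.0164

resid = 3.5532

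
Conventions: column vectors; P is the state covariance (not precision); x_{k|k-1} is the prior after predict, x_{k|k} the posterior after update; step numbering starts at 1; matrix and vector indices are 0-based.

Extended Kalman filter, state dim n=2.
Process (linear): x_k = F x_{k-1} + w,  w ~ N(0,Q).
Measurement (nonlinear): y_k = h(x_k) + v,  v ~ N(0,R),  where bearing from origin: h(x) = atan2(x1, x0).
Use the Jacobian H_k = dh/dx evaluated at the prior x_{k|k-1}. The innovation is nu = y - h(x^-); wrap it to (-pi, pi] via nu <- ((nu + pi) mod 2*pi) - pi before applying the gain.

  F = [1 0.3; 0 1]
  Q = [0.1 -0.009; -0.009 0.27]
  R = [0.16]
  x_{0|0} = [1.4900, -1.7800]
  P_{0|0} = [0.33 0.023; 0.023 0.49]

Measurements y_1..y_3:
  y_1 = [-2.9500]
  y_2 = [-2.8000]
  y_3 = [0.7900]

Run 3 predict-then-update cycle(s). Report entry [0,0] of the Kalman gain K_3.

step 1: x^-=[0.9560, -1.7800]  P^-=[0.4879 0.1610; 0.1610 0.7600]  H_jac=[0.4360 0.2342]  S=[0.3273]  K=[0.7651; 0.7582]  nu=[-1.8721]  x^+=[-0.4764, -3.1994]  P^+=[0.2963 -0.0289; -0.0289 0.5718]
step 2: x^-=[-1.4362, -3.1994]  P^-=[0.4304 0.1337; 0.1337 0.8418]  H_jac=[0.2601 -0.1168]  S=[0.1925]  K=[0.5006; -0.3301]  nu=[-0.8073]  x^+=[-1.8403, -2.9330]  P^+=[0.3822 0.1655; 0.1655 0.8209]
step 3: x^-=[-2.7202, -2.9330]  P^-=[0.6553 0.4027; 0.4027 1.0909]  H_jac=[0.1833 -0.1700]  S=[0.1884]  K=[0.2741; -0.5923]  nu=[3.1086]  x^+=[-1.8681, -4.7743]  P^+=[0.6412 0.4333; 0.4333 1.0247]

K[0,0] = 0.2741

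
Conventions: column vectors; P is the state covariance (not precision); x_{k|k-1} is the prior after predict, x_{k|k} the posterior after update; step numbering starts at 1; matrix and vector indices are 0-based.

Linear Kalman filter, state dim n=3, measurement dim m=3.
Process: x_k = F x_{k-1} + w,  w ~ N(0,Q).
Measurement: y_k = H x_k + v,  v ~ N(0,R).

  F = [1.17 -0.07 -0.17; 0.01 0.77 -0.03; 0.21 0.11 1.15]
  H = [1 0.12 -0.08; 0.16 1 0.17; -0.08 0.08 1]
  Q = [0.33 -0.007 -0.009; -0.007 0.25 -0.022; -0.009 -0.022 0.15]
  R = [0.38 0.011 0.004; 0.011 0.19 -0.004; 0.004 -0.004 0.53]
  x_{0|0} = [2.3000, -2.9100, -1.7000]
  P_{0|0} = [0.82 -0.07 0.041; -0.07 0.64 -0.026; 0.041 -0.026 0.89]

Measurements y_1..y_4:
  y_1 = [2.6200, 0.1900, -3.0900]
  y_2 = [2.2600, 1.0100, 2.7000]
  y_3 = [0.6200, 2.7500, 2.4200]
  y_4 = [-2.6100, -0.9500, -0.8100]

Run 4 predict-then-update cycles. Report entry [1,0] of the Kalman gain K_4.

step 1: x^-=[3.1837, -2.1667, -1.7921]  P^-=[1.4759 -0.0885 0.0619; -0.0885 0.6304 -0.0309; 0.0619 -0.0309 1.3809]  S=[1.8433 0.2253 -0.1660; 0.2253 0.8627 0.2460; -0.1660 0.2460 1.9107]  K=[0.8006 -0.0376 0.0413; -0.1074 0.7630 -0.0936; 0.0319 0.0350 0.7171]  nu=[-0.4471, 2.1520, -0.8699]  x^+=[2.7090, -0.3952, -2.3549]  P^+=[0.3154 -0.0583 0.0551; -0.0583 0.1656 -0.0710; 0.0551 -0.0710 0.3902]
step 2: x^-=[3.5976, -0.2066, -2.1827]  P^-=[0.7597 -0.0556 0.0635; -0.0556 0.3509 -0.0926; 0.0635 -0.0926 0.6878]  S=[1.1275 0.1241 -0.0589; 0.1241 0.5344 0.0504; -0.0589 0.0504 1.2007]  K=[0.6667 -0.0143 0.0319; -0.0797 0.6367 -0.0807; 0.0266 0.0051 0.5636]  nu=[-1.4874, 1.0120, 5.1871]  x^+=[2.7570, 0.1376, 0.7062]  P^+=[0.2622 -0.0450 0.0442; -0.0450 0.1379 -0.0603; 0.0442 -0.0603 0.3071]
step 3: x^-=[3.0960, 0.1124, 1.4062]  P^-=[0.6869 -0.0442 0.0531; -0.0442 0.3341 -0.0806; 0.0531 -0.0806 0.5734]  S=[1.0578 0.1213 -0.0525; 0.1213 0.5196 0.0404; -0.0525 0.0404 1.0891]  K=[0.6426 -0.0082 0.0263; -0.0731 0.6258 -0.0730; 0.0230 0.0031 0.5177]  nu=[-2.3770, 1.9032, 1.2525]  x^+=[1.5860, 1.3858, 2.0059]  P^+=[0.2524 -0.0418 0.0401; -0.0418 0.1345 -0.0556; 0.0401 -0.0556 0.2821]
step 4: x^-=[1.4176, 1.0227, 2.7923]  P^-=[0.6739 -0.0418 0.0501; -0.0418 0.3319 -0.0754; 0.0501 -0.0754 0.5392]  S=[1.0455 0.1211 -0.0510; 0.1211 0.5185 0.0393; -0.0510 0.0393 1.0561]  K=[0.6379 -0.0071 0.0243; -0.0719 0.6247 -0.0698; 0.0220 0.0036 0.5020]  nu=[-3.9270, -2.6743, -3.5707]  x^+=[-1.1552, -0.1163, 0.9038]  P^+=[0.2505 -0.0411 0.0388; -0.0411 0.1339 -0.0538; 0.0388 -0.0538 0.2735]

K[1,0] = -0.0719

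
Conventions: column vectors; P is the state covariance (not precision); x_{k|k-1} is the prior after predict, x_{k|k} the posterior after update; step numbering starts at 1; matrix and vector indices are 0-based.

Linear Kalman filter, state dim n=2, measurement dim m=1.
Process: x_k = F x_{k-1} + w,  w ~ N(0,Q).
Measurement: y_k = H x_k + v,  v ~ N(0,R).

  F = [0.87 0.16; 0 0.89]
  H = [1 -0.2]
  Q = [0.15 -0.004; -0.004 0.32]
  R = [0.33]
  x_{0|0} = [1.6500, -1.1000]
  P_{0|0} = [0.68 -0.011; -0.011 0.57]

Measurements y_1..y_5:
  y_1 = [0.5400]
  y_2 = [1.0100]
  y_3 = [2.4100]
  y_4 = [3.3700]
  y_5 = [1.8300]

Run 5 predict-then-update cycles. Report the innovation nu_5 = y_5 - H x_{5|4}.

step 1: x^-=[1.2595, -0.9790]  P^-=[0.6762 0.0687; 0.0687 0.7715]  S=[1.0096]  K=[0.6562; -0.0848]  nu=[-0.9153]  x^+=[0.6589, -0.9014]  P^+=[0.2415 0.1249; 0.1249 0.7642]
step 2: x^-=[0.4290, -0.8022]  P^-=[0.3871 0.2015; 0.2015 0.9253]  S=[0.6735]  K=[0.5149; 0.0244]  nu=[0.4205]  x^+=[0.6456, -0.7919]  P^+=[0.2085 0.1930; 0.1930 0.9249]
step 3: x^-=[0.4349, -0.7048]  P^-=[0.3853 0.2772; 0.2772 1.0527]  S=[0.6465]  K=[0.5102; 0.1031]  nu=[1.8341]  x^+=[1.3706, -0.5157]  P^+=[0.2170 0.2432; 0.2432 1.0458]
step 4: x^-=[1.1099, -0.4590]  P^-=[0.4087 0.3332; 0.3332 1.1484]  S=[0.6514]  K=[0.5252; 0.1590]  nu=[2.1683]  x^+=[2.2486, -0.1143]  P^+=[0.2291 0.2788; 0.2788 1.1319]
step 5: x^-=[1.9380, -0.1018]  P^-=[0.4300 0.3731; 0.3731 1.2166]  S=[0.6594]  K=[0.5389; 0.1968]  nu=[-0.1284]  x^+=[1.8688, -0.1270]  P^+=[0.2385 0.3032; 0.3032 1.1910]

innov = [-0.1284]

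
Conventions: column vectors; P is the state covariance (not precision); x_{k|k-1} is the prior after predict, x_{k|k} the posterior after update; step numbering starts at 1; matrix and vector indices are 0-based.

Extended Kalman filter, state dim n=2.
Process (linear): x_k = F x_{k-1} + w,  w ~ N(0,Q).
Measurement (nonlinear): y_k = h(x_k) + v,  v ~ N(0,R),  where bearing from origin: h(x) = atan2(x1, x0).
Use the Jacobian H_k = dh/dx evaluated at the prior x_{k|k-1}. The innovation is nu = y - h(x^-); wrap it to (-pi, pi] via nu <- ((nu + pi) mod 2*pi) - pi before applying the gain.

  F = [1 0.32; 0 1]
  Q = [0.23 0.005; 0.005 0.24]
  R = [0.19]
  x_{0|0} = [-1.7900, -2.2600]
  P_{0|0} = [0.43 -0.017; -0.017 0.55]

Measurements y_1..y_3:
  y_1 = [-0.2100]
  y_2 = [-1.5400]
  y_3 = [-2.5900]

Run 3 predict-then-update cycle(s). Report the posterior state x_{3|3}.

x_post = [-3.6323, -3.6381]

step 1: x^-=[-2.5132, -2.2600]  P^-=[0.7054 0.1640; 0.1640 0.7900]  H_jac=[0.1978 -0.2200]  S=[0.2416]  K=[0.4284; -0.5851]  nu=[2.1992]  x^+=[-1.5711, -3.5468]  P^+=[0.6611 0.2246; 0.2246 0.7073]
step 2: x^-=[-2.7061, -3.5468]  P^-=[1.1073 0.4559; 0.4559 0.9473]  H_jac=[0.1782 -0.1360]  S=[0.2206]  K=[0.6135; -0.2156]  nu=[0.6825]  x^+=[-2.2874, -3.6940]  P^+=[1.0242 0.4851; 0.4851 0.9370]
step 3: x^-=[-3.4695, -3.6940]  P^-=[1.6606 0.7899; 0.7899 1.1770]  H_jac=[0.1438 -0.1351]  S=[0.2151]  K=[0.6142; -0.2110]  nu=[-0.2651]  x^+=[-3.6323, -3.6381]  P^+=[1.5794 0.8178; 0.8178 1.1675]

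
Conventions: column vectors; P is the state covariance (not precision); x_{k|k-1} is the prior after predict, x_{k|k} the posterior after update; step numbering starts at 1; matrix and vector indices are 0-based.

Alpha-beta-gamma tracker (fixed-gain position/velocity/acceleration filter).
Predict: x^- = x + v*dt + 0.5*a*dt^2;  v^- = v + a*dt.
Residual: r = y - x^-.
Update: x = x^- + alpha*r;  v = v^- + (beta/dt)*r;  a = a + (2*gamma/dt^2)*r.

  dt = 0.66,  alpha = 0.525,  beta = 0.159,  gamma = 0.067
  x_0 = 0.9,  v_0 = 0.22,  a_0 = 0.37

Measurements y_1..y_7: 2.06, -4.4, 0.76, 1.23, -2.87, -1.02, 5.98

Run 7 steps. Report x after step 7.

step 1: x_pred=1.1258  r=0.9342  x^+=1.6162  v^+=0.6893  a^+=0.6574
step 2: x_pred=2.2143  r=-6.6143  x^+=-1.2582  v^+=-0.4703  a^+=-1.3773
step 3: x_pred=-1.8686  r=2.6286  x^+=-0.4886  v^+=-0.7461  a^+=-0.5687
step 4: x_pred=-1.1049  r=2.3349  x^+=0.1209  v^+=-0.5590  a^+=0.1495
step 5: x_pred=-0.2154  r=-2.6546  x^+=-1.6091  v^+=-1.0998  a^+=-0.6671
step 6: x_pred=-2.4802  r=1.4602  x^+=-1.7136  v^+=-1.1883  a^+=-0.2179
step 7: x_pred=-2.5453  r=8.5253  x^+=1.9305  v^+=0.7218  a^+=2.4047

x_post = 1.9305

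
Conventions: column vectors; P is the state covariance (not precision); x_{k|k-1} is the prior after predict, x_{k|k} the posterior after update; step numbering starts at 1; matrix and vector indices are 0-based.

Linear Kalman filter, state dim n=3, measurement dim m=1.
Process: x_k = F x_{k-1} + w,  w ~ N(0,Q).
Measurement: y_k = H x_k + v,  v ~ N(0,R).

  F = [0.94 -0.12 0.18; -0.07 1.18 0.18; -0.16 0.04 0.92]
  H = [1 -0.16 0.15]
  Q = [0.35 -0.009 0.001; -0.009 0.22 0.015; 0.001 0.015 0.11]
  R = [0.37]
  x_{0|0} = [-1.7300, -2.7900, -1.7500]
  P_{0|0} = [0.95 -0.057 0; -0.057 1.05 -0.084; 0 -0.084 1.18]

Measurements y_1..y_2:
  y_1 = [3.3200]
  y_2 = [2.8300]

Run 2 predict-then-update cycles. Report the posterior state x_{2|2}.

x_post = [2.0675, -5.9471, -1.3414]

step 1: x^-=[-1.6064, -3.4861, -1.4448]  P^-=[1.2593 -0.2617 0.0539; -0.2617 1.6986 0.1897; 0.0539 0.1897 1.1293]  S=[1.7890]  K=[0.7318; -0.2823; 0.1079]  nu=[4.5853]  x^+=[1.7493, -4.7805, -0.9502]  P^+=[0.3011 0.1079 -0.0873; 0.1079 1.5561 0.2442; -0.0873 0.2442 1.1085]
step 2: x^-=[2.0470, -5.9345, -1.3453]  P^-=[0.6100 -0.0597 0.0398; -0.0597 2.5122 0.5297; 0.0398 0.5297 1.1007]  S=[1.0747]  K=[0.5820; -0.3557; 0.1118]  nu=[0.0353]  x^+=[2.0675, -5.9471, -1.3414]  P^+=[0.2459 0.1627 -0.0302; 0.1627 2.3762 0.5724; -0.0302 0.5724 1.0873]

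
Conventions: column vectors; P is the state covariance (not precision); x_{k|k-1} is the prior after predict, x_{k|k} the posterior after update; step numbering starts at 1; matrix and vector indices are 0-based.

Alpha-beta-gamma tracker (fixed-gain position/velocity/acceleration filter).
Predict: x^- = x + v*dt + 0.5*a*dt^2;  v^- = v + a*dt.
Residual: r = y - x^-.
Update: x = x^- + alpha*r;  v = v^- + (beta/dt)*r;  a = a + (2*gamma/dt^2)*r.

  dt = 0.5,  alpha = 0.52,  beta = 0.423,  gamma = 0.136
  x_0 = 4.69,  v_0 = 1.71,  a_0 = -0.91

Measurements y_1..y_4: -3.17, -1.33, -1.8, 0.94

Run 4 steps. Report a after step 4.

step 1: x_pred=5.4313  r=-8.6013  x^+=0.9586  v^+=-6.0217  a^+=-10.2682
step 2: x_pred=-3.3357  r=2.0057  x^+=-2.2928  v^+=-9.4589  a^+=-8.0859
step 3: x_pred=-8.0329  r=6.2329  x^+=-4.7918  v^+=-8.2288  a^+=-1.3045
step 4: x_pred=-9.0692  r=10.0092  x^+=-3.8644  v^+=-0.4132  a^+=9.5856

a_post = 9.5856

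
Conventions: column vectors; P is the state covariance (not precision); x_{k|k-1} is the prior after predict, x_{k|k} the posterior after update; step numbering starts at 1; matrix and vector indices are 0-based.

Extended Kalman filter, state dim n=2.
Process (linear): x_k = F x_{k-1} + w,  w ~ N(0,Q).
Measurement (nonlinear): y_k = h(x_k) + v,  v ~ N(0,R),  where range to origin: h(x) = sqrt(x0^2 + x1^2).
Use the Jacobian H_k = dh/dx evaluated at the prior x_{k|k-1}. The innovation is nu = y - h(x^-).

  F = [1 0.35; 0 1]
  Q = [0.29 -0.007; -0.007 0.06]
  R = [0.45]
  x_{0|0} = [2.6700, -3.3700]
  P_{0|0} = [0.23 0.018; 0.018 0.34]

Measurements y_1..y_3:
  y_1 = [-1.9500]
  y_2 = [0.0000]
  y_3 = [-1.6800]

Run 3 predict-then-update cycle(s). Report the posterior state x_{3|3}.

x_post = [0.7769, 0.2240]

step 1: x^-=[1.4905, -3.3700]  P^-=[0.5742 0.1300; 0.1300 0.4000]  H_jac=[0.4045 -0.9145]  S=[0.7823]  K=[0.1449; -0.4004]  nu=[-5.6349]  x^+=[0.6738, -1.1139]  P^+=[0.5578 0.1754; 0.1754 0.2746]
step 2: x^-=[0.2840, -1.1139]  P^-=[1.0042 0.2645; 0.2645 0.3346]  H_jac=[0.2470 -0.9690]  S=[0.6988]  K=[-0.0118; -0.3704]  nu=[-1.1495]  x^+=[0.2975, -0.6880]  P^+=[1.0041 0.2615; 0.2615 0.2387]
step 3: x^-=[0.0567, -0.6880]  P^-=[1.5064 0.3380; 0.3380 0.2987]  H_jac=[0.0821 -0.9966]  S=[0.7015]  K=[-0.3039; -0.3848]  nu=[-2.3704]  x^+=[0.7769, 0.2240]  P^+=[1.4416 0.2560; 0.2560 0.1948]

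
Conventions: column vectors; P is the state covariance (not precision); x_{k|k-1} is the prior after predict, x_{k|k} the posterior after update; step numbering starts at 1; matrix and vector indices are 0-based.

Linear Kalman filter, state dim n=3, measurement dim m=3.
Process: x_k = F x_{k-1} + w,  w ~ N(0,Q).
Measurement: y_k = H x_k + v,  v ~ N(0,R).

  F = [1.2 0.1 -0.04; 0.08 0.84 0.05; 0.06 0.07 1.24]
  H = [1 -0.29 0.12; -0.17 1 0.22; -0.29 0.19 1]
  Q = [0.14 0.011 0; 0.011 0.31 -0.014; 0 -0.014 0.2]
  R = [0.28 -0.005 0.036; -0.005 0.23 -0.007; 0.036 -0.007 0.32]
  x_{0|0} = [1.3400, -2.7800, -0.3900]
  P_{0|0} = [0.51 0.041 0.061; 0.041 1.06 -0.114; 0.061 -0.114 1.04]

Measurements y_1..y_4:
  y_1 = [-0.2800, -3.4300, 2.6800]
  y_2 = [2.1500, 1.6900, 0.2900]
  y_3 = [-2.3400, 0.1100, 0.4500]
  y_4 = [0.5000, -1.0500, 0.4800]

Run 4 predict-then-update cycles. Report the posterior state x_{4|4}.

step 1: x^-=[1.3456, -2.2475, -0.5978]  P^-=[0.8916 0.1953 0.0731; 0.1953 1.0602 0.0046; 0.0731 0.0046 1.7958]  S=[1.1905 -0.1968 0.0573; -0.1968 1.3331 0.5583; 0.0573 0.5583 2.1669]  K=[0.7513 0.2161 -0.1440; 0.0526 0.8414 -0.1492; 0.1978 -0.0238 0.8203]  nu=[-2.2056, -0.8222, 4.0950]  x^+=[-1.0792, -3.6663, 2.3444]  P^+=[0.2234 0.0785 0.0293; 0.0785 0.2234 -0.0714; 0.0293 -0.0714 0.2918]
step 2: x^-=[-1.7554, -3.0488, 2.5857]  P^-=[0.4809 0.1341 0.0451; 0.1341 0.4745 -0.0490; 0.0451 -0.0490 0.6432]  S=[0.7466 -0.0605 0.0409; -0.0605 0.6791 0.1436; 0.0409 0.1436 0.9613]  K=[0.6202 0.1731 -0.1239; 0.0475 0.6749 -0.1004; 0.1480 0.0030 0.6391]  nu=[2.7110, 3.8715, -2.2255]  x^+=[0.8717, -0.0837, 1.5763]  P^+=[0.1841 0.0639 0.0227; 0.0639 0.1776 -0.0504; 0.0227 -0.0504 0.2260]
step 3: x^-=[0.9747, 0.0783, 2.0011]  P^-=[0.4208 0.1108 0.0367; 0.1108 0.4416 -0.0354; 0.0367 -0.0354 0.5442]  S=[0.6928 -0.0687 0.0302; -0.0687 0.6541 0.1362; 0.0302 0.1362 0.8686]  K=[0.5883 0.1589 -0.1194; 0.0377 0.6561 -0.0854; 0.1367 0.0087 0.6004]  nu=[-3.5321, -0.2428, -1.2833]  x^+=[-0.9888, -0.1045, 0.7455]  P^+=[0.1743 0.0594 0.0211; 0.0594 0.1715 -0.0459; 0.0211 -0.0459 0.2118]
step 4: x^-=[-1.2268, -0.1296, 0.8577]  P^-=[0.4057 0.1046 0.0344; 0.1046 0.4370 -0.0324; 0.0344 -0.0324 0.5229]  S=[0.6798 -0.0721 0.0276; -0.0721 0.6516 0.1355; 0.0276 0.1355 0.8490]  K=[0.5795 0.1550 -0.1182; 0.0343 0.6531 -0.0815; 0.1338 0.0097 0.5910]  nu=[1.5863, -1.3176, -0.7089]  x^+=[-0.4281, -0.8780, 0.6383]  P^+=[0.1716 0.0582 0.0207; 0.0582 0.1704 -0.0449; 0.0207 -0.0449 0.2084]

x_post = [-0.4281, -0.8780, 0.6383]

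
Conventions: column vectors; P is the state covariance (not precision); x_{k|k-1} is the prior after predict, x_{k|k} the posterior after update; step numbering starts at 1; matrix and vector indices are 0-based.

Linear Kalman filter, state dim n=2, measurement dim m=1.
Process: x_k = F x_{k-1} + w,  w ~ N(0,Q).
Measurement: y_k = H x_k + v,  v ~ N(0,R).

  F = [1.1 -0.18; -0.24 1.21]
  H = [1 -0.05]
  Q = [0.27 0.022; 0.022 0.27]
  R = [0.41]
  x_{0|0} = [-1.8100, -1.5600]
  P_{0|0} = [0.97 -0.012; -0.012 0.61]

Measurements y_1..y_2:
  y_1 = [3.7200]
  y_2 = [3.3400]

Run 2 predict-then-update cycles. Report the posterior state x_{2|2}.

x_post = [3.1561, -3.8372]

step 1: x^-=[-1.7102, -1.4532]  P^-=[1.4682 -0.3834; -0.3834 1.2259]  S=[1.9196]  K=[0.7748; -0.2317]  nu=[5.3575]  x^+=[2.4410, -2.6944]  P^+=[0.3157 -0.0388; -0.0388 1.1229]
step 2: x^-=[3.1701, -3.8461]  P^-=[0.7038 -0.3593; -0.3593 1.9548]  S=[1.1546]  K=[0.6251; -0.3958]  nu=[-0.0224]  x^+=[3.1561, -3.8372]  P^+=[0.2526 -0.0736; -0.0736 1.7739]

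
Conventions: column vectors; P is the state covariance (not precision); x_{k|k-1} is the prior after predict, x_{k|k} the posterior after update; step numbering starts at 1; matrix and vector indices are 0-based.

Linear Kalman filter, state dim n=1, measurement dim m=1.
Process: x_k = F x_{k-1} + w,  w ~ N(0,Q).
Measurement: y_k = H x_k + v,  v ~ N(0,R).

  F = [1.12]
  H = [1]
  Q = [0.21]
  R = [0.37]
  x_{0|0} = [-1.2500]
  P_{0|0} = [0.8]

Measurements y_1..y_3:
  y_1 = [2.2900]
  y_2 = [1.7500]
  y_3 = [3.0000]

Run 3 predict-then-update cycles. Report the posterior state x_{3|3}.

step 1: x^-=[-1.4000]  P^-=[1.2135]  S=[1.5835]  K=[0.7663]  nu=[3.6900]  x^+=[1.4278]  P^+=[0.2835]
step 2: x^-=[1.5991]  P^-=[0.5657]  S=[0.9357]  K=[0.6046]  nu=[0.1509]  x^+=[1.6903]  P^+=[0.2237]
step 3: x^-=[1.8932]  P^-=[0.4906]  S=[0.8606]  K=[0.5701]  nu=[1.1068]  x^+=[2.5241]  P^+=[0.2109]

x_post = [2.5241]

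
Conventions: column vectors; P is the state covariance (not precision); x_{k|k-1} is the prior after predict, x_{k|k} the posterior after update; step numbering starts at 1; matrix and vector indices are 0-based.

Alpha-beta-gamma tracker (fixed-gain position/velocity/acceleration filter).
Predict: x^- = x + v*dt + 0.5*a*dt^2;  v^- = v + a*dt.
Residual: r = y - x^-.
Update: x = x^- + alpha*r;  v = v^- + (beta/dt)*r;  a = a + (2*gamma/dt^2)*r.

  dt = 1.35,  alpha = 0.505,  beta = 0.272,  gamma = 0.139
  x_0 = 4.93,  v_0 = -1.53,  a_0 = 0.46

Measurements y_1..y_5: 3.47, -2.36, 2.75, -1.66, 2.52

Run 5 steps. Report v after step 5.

v_post = 0.5501

step 1: x_pred=3.2837  r=0.1863  x^+=3.3778  v^+=-0.8715  a^+=0.4884
step 2: x_pred=2.6464  r=-5.0064  x^+=0.1182  v^+=-1.2208  a^+=-0.2752
step 3: x_pred=-1.7807  r=4.5307  x^+=0.5073  v^+=-0.6795  a^+=0.4159
step 4: x_pred=-0.0311  r=-1.6289  x^+=-0.8537  v^+=-0.4463  a^+=0.1674
step 5: x_pred=-1.3036  r=3.8236  x^+=0.6273  v^+=0.5501  a^+=0.7506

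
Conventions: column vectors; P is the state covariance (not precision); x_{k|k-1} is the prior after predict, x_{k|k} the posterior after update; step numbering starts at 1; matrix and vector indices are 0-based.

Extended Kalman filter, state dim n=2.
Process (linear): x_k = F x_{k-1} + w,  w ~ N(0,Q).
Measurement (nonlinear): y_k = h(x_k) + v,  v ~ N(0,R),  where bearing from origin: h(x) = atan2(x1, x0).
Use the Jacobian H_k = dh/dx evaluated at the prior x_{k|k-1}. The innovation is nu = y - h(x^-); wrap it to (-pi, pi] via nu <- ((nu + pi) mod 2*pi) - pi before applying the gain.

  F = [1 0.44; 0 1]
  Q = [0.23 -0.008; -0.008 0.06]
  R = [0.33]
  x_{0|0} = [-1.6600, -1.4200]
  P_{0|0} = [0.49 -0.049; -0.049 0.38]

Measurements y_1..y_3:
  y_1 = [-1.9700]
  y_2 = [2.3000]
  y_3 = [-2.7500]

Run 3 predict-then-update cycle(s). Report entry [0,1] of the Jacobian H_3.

step 1: x^-=[-2.2848, -1.4200]  P^-=[0.7504 0.1102; 0.1102 0.4400]  H_jac=[0.1962 -0.3157]  S=[0.3891]  K=[0.2890; -0.3015]  nu=[0.6155]  x^+=[-2.1069, -1.6055]  P^+=[0.7179 0.1441; 0.1441 0.4046]
step 2: x^-=[-2.8133, -1.6055]  P^-=[1.1531 0.3141; 0.3141 0.4646]  H_jac=[0.1530 -0.2681]  S=[0.3646]  K=[0.2529; -0.2098]  nu=[-1.3602]  x^+=[-3.1573, -1.3201]  P^+=[1.1298 0.3335; 0.3335 0.4486]
step 3: x^-=[-3.7382, -1.3201]  P^-=[1.7401 0.5229; 0.5229 0.5086]  H_jac=[0.0840 -0.2378]  S=[0.3502]  K=[0.0622; -0.2200]  nu=[0.0521]  x^+=[-3.7349, -1.3316]  P^+=[1.7387 0.5277; 0.5277 0.4916]

H_jac[0,1] = -0.2378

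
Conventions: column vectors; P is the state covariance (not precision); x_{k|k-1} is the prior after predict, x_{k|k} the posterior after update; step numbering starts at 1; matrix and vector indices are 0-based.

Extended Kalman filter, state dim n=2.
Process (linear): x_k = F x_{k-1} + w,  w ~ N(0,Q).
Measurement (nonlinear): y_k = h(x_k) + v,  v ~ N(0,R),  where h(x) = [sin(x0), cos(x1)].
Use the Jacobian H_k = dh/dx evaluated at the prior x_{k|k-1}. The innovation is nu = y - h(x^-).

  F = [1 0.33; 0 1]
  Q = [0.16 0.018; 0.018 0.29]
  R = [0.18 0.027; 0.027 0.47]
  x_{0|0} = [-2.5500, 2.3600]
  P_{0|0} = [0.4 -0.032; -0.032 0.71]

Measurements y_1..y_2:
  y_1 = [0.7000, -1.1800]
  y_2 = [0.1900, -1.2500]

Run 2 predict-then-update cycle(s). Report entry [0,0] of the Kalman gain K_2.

K[0,0] = -0.7284

step 1: x^-=[-1.7712, 2.3600]  P^-=[0.6162 0.2203; 0.2203 1.0000]  H_jac=[-0.1991 0.0000; 0.0000 -0.7044]  S=[0.2044 0.0579; 0.0579 0.9662]  K=[-0.5642 -0.1268; -0.0082 -0.7286]  nu=[1.6800, -0.4702]  x^+=[-2.6593, 2.6888]  P^+=[0.5273 0.1062; 0.1062 0.4864]
step 2: x^-=[-1.7720, 2.6888]  P^-=[0.8104 0.2848; 0.2848 0.7764]  H_jac=[-0.1999 0.0000; 0.0000 -0.4375]  S=[0.2124 0.0519; 0.0519 0.6186]  K=[-0.7284 -0.1403; -0.1366 -0.5376]  nu=[1.1698, -0.3508]  x^+=[-2.5750, 2.7176]  P^+=[0.6749 0.1957; 0.1957 0.5860]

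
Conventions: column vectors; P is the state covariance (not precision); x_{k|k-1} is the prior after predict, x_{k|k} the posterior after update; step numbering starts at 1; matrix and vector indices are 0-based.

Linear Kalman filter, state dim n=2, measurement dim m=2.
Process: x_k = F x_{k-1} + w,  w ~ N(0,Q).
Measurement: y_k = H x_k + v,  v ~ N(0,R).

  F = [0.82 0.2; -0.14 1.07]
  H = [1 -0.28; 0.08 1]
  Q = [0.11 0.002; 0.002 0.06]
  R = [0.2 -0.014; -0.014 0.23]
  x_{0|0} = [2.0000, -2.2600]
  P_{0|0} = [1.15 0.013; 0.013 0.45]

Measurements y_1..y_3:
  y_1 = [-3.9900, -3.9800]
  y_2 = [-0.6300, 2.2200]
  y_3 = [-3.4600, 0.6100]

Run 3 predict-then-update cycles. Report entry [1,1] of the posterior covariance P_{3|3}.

step 1: x^-=[1.1880, -2.6982]  P^-=[0.9055 -0.0227; -0.0227 0.5939]  S=[1.1648 -0.1300; -0.1300 0.8260]  K=[0.8037 0.1867; -0.0837 0.7036]  nu=[-5.9335, -1.3768]  x^+=[-3.8379, -3.1703]  P^+=[0.1633 0.0186; 0.0186 0.1615]
step 2: x^-=[-3.7812, -2.8549]  P^-=[0.2324 0.0336; 0.0336 0.2425]  S=[0.4326 -0.0304; -0.0304 0.4794]  K=[0.5255 0.1423; -0.0434 0.5088]  nu=[2.3518, 5.3774]  x^+=[-1.7801, -0.2213]  P^+=[0.1078 0.0167; 0.0167 0.1163]
step 3: x^-=[-1.5039, 0.0124]  P^-=[0.1926 0.0287; 0.0287 0.1902]  S=[0.3914 -0.0238; -0.0238 0.4261]  K=[0.4794 0.1304; -0.0353 0.4499]  nu=[-1.9526, 0.7179]  x^+=[-2.3465, 0.4044]  P^+=[0.0984 0.0154; 0.0154 0.1027]

P_post[1,1] = 0.1027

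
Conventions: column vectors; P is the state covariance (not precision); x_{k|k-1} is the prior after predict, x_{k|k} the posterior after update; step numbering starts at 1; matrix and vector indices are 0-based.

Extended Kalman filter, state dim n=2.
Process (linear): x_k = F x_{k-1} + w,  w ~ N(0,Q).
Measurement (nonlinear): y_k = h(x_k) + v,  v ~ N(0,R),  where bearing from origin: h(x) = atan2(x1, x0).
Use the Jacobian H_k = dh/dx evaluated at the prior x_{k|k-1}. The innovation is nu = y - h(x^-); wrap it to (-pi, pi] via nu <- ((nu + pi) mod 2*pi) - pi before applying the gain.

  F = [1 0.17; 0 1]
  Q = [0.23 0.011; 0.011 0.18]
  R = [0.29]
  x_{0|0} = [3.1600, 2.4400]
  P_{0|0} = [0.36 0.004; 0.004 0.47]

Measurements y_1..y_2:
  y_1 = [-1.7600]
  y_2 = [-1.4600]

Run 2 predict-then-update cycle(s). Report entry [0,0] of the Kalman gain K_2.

step 1: x^-=[3.5748, 2.4400]  P^-=[0.6049 0.0949; 0.0949 0.6500]  H_jac=[-0.1303 0.1908]  S=[0.3192]  K=[-0.1901; 0.3499]  nu=[-2.3589]  x^+=[4.0233, 1.6147]  P^+=[0.5934 0.1161; 0.1161 0.6109]
step 2: x^-=[4.2978, 1.6147]  P^-=[0.8805 0.2310; 0.2310 0.7909]  H_jac=[-0.0766 0.2039]  S=[0.3208]  K=[-0.0635; 0.4475]  nu=[-1.8194]  x^+=[4.4132, 0.8005]  P^+=[0.8793 0.2401; 0.2401 0.7267]

K[0,0] = -0.0635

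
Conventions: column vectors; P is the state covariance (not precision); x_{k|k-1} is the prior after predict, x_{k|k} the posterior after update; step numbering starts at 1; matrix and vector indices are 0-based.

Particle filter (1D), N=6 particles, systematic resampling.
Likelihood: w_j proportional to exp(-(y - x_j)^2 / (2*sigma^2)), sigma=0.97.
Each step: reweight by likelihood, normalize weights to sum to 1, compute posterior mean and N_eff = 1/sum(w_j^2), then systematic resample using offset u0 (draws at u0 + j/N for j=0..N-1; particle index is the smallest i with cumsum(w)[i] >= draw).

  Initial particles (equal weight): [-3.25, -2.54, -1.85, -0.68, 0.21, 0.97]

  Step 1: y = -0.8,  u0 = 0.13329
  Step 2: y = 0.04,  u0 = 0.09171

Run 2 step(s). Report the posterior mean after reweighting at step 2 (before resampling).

step 1: w=[0.0161, 0.0781, 0.2173, 0.3875, 0.2271, 0.0739]  mean=-0.7969  Neff=3.8348  idx=[2, 2, 3, 3, 4, 5]
step 2: w=[0.0436, 0.0436, 0.2211, 0.2211, 0.2867, 0.1839]  mean=-0.2235  Neff=4.5961  idx=[2, 2, 3, 4, 4, 5]

post_mean = -0.2235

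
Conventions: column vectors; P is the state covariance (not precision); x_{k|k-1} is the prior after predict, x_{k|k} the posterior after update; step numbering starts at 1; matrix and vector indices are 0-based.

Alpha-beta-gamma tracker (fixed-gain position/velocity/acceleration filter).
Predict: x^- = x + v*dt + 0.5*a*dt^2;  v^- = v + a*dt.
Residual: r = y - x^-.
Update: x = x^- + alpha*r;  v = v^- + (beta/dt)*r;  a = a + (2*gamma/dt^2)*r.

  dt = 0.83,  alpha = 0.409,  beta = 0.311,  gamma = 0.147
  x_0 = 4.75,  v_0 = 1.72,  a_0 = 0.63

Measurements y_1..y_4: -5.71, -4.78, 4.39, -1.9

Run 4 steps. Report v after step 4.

v_post = -2.5268

step 1: x_pred=6.3946  r=-12.1046  x^+=1.4438  v^+=-2.2927  a^+=-4.5358
step 2: x_pred=-2.0215  r=-2.7585  x^+=-3.1497  v^+=-7.0911  a^+=-5.7131
step 3: x_pred=-11.0032  r=15.3932  x^+=-4.7074  v^+=-6.0651  a^+=0.8562
step 4: x_pred=-9.4465  r=7.5465  x^+=-6.3600  v^+=-2.5268  a^+=4.0768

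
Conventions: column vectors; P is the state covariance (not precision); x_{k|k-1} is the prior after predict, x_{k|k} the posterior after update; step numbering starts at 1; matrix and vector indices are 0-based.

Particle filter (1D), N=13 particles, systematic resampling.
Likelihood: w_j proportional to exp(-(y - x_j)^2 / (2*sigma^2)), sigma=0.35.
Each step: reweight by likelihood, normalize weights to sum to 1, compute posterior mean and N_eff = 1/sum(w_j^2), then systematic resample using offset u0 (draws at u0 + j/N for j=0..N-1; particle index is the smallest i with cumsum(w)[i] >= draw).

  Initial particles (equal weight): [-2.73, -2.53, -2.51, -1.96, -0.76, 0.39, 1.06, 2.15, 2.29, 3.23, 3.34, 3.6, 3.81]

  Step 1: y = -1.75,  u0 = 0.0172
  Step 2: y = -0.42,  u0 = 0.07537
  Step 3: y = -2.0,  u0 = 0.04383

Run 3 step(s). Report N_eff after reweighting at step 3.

step 1: w=[0.0189, 0.0794, 0.0900, 0.7943, 0.0174, 0.0000, 0.0000, 0.0000, 0.0000, 0.0000, 0.0000, 0.0000, 0.0000]  mean=-2.0484  Neff=1.5479  idx=[0, 1, 2, 3, 3, 3, 3, 3, 3, 3, 3, 3, 3]
step 2: w=[0.0000, 0.0000, 0.0000, 0.1000, 0.1000, 0.1000, 0.1000, 0.1000, 0.1000, 0.1000, 0.1000, 0.1000, 0.1000]  mean=-1.9600  Neff=10.0010  idx=[3, 4, 5, 6, 6, 7, 8, 9, 9, 10, 11, 12, 12]
step 3: w=[0.0769, 0.0769, 0.0769, 0.0769, 0.0769, 0.0769, 0.0769, 0.0769, 0.0769, 0.0769, 0.0769, 0.0769, 0.0769]  mean=-1.9600  Neff=13.0000  idx=[0, 1, 2, 3, 4, 5, 6, 7, 8, 9, 10, 11, 12]

N_eff = 13.0000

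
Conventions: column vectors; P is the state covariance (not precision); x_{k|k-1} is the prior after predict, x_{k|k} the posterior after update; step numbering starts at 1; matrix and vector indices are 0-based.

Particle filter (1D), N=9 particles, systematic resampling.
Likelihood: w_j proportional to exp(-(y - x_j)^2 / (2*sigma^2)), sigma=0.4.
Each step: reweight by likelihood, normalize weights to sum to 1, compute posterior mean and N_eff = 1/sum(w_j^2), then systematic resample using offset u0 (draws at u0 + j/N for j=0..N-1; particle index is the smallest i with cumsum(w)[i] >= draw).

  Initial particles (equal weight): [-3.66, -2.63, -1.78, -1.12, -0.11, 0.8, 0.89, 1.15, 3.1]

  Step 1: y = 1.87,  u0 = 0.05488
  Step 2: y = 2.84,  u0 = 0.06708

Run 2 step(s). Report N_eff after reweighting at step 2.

step 1: w=[0.0000, 0.0000, 0.0000, 0.0000, 0.0000, 0.0982, 0.1748, 0.6958, 0.0311]  mean=1.1308  Neff=1.9035  idx=[5, 6, 7, 7, 7, 7, 7, 7, 7]
step 2: w=[0.0024, 0.0073, 0.1415, 0.1415, 0.1415, 0.1415, 0.1415, 0.1415, 0.1415]  mean=1.1473  Neff=7.1354  idx=[2, 3, 3, 4, 5, 6, 7, 7, 8]

N_eff = 7.1354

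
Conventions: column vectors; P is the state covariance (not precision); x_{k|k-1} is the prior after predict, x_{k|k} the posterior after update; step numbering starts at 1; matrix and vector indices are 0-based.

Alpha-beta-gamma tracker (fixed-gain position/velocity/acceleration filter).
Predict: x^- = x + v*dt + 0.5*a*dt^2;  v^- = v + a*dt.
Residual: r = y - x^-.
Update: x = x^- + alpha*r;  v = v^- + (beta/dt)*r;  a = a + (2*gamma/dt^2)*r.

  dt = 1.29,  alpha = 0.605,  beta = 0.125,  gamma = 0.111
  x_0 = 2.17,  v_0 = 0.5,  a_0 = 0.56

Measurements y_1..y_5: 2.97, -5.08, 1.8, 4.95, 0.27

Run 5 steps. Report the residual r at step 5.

step 1: x_pred=3.2809  r=-0.3109  x^+=3.0928  v^+=1.1923  a^+=0.5185
step 2: x_pred=5.0623  r=-10.1423  x^+=-1.0738  v^+=0.8784  a^+=-0.8345
step 3: x_pred=-0.6351  r=2.4351  x^+=0.8382  v^+=0.0378  a^+=-0.5097
step 4: x_pred=0.4629  r=4.4871  x^+=3.1776  v^+=-0.1849  a^+=0.0889
step 5: x_pred=3.0131  r=-2.7431  x^+=1.3535  v^+=-0.3359  a^+=-0.2770

resid = -2.7431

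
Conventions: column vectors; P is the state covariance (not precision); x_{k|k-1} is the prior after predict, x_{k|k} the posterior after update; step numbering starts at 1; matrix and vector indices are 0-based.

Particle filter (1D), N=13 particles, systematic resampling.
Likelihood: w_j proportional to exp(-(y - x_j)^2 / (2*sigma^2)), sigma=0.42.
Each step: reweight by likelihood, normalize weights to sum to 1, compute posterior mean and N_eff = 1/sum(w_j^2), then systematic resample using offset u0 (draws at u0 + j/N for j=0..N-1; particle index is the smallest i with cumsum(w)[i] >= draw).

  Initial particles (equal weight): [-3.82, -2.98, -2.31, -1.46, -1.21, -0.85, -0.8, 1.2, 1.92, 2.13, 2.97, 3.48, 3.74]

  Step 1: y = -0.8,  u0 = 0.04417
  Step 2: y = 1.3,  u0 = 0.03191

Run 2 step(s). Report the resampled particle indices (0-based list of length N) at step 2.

step 1: w=[0.0000, 0.0000, 0.0005, 0.1001, 0.2137, 0.3416, 0.3441, 0.0000, 0.0000, 0.0000, 0.0000, 0.0000, 0.0000]  mean=-0.9715  Neff=3.4392  idx=[3, 4, 4, 4, 5, 5, 5, 5, 6, 6, 6, 6, 6]
step 2: w=[0.0000, 0.0007, 0.0007, 0.0007, 0.0760, 0.0760, 0.0760, 0.0760, 0.1388, 0.1388, 0.1388, 0.1388, 0.1388]  mean=-0.8160  Neff=8.3725  idx=[4, 5, 6, 7, 8, 8, 9, 9, 10, 11, 11, 12, 12]

resampled_idx = [4, 5, 6, 7, 8, 8, 9, 9, 10, 11, 11, 12, 12]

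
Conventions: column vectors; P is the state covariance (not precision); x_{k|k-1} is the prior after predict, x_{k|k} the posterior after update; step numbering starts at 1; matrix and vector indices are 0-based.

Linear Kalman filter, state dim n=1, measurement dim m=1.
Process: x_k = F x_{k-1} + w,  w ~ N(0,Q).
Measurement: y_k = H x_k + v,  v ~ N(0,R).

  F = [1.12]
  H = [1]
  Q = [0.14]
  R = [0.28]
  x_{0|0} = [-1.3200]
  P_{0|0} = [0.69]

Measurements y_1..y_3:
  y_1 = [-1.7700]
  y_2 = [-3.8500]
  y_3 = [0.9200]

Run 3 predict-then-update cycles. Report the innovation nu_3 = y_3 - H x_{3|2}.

innov = [4.3569]

step 1: x^-=[-1.4784]  P^-=[1.0055]  S=[1.2855]  K=[0.7822]  nu=[-0.2916]  x^+=[-1.7065]  P^+=[0.2190]
step 2: x^-=[-1.9113]  P^-=[0.4147]  S=[0.6947]  K=[0.5970]  nu=[-1.9387]  x^+=[-3.0686]  P^+=[0.1672]
step 3: x^-=[-3.4369]  P^-=[0.3497]  S=[0.6297]  K=[0.5553]  nu=[4.3569]  x^+=[-1.0174]  P^+=[0.1555]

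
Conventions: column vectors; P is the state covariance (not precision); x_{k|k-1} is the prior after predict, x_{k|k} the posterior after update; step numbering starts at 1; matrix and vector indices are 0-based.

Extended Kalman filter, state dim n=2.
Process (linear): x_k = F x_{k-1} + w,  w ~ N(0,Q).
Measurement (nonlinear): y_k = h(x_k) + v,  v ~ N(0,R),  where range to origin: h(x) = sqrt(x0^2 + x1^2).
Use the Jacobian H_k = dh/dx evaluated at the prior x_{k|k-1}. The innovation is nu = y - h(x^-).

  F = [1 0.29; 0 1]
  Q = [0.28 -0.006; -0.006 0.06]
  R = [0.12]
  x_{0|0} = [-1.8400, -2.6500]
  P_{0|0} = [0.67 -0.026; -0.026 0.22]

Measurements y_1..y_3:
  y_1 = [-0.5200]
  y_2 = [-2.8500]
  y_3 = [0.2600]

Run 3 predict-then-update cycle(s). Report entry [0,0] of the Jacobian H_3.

H_jac[0,0] = -0.8839

step 1: x^-=[-2.6085, -2.6500]  P^-=[0.9534 0.0318; 0.0318 0.2800]  H_jac=[-0.7015 -0.7127]  S=[0.7632]  K=[-0.9061; -0.2907]  nu=[-4.2384]  x^+=[1.2317, -1.4179]  P^+=[0.3269 -0.1692; -0.1692 0.2155]
step 2: x^-=[0.8205, -1.4179]  P^-=[0.5269 -0.1127; -0.1127 0.2755]  H_jac=[0.5009 -0.8655]  S=[0.5563]  K=[0.6498; -0.5301]  nu=[-4.4882]  x^+=[-2.0957, 0.9615]  P^+=[0.2920 0.0789; 0.0789 0.1192]
step 3: x^-=[-1.8169, 0.9615]  P^-=[0.6278 0.1075; 0.1075 0.1792]  H_jac=[-0.8839 0.4677]  S=[0.5608]  K=[-0.8998; -0.0199]  nu=[-1.7956]  x^+=[-0.2011, 0.9973]  P^+=[0.1737 0.0974; 0.0974 0.1789]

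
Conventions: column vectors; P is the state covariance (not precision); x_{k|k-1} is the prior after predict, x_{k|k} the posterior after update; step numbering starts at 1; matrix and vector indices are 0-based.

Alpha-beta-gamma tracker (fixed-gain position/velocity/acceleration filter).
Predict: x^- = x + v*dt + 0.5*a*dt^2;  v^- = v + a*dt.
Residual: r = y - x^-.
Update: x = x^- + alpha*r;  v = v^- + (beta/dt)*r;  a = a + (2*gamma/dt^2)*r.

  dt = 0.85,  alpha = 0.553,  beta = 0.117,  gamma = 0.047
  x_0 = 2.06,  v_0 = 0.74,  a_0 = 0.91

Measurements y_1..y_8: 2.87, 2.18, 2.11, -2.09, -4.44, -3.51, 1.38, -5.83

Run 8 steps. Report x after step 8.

x_post = -4.9632

step 1: x_pred=3.0177  r=-0.1477  x^+=2.9360  v^+=1.4932  a^+=0.8908
step 2: x_pred=4.5270  r=-2.3470  x^+=3.2291  v^+=1.9273  a^+=0.5854
step 3: x_pred=5.0788  r=-2.9688  x^+=3.4370  v^+=2.0162  a^+=0.1992
step 4: x_pred=5.2228  r=-7.3128  x^+=1.1788  v^+=1.1789  a^+=-0.7522
step 5: x_pred=1.9092  r=-6.3492  x^+=-1.6019  v^+=-0.3344  a^+=-1.5783
step 6: x_pred=-2.4563  r=-1.0537  x^+=-3.0390  v^+=-1.8210  a^+=-1.7154
step 7: x_pred=-5.2065  r=6.5865  x^+=-1.5642  v^+=-2.3725  a^+=-0.8585
step 8: x_pred=-3.8909  r=-1.9391  x^+=-4.9632  v^+=-3.3691  a^+=-1.1107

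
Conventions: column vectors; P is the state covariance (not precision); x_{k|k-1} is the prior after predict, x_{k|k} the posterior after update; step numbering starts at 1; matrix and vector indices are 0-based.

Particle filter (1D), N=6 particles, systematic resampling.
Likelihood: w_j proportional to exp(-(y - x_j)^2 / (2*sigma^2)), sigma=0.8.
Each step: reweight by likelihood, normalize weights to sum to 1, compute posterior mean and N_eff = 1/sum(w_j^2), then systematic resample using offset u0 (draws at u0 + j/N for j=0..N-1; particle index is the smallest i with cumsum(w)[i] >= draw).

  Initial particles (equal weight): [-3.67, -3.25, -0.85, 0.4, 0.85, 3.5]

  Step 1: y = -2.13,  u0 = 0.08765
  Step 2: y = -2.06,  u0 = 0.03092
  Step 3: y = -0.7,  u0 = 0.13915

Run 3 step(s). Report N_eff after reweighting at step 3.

N_eff = 2.0401

step 1: w=[0.1917, 0.4589, 0.3400, 0.0082, 0.0012, 0.0000]  mean=-2.4797  Neff=2.7549  idx=[0, 1, 1, 1, 2, 2]
step 2: w=[0.0749, 0.1878, 0.1878, 0.1878, 0.1809, 0.1809]  mean=-2.4133  Neff=5.6554  idx=[0, 1, 2, 3, 4, 5]
step 3: w=[0.0005, 0.0031, 0.0031, 0.0031, 0.4950, 0.4950]  mean=-0.8740  Neff=2.0401  idx=[4, 4, 4, 5, 5, 5]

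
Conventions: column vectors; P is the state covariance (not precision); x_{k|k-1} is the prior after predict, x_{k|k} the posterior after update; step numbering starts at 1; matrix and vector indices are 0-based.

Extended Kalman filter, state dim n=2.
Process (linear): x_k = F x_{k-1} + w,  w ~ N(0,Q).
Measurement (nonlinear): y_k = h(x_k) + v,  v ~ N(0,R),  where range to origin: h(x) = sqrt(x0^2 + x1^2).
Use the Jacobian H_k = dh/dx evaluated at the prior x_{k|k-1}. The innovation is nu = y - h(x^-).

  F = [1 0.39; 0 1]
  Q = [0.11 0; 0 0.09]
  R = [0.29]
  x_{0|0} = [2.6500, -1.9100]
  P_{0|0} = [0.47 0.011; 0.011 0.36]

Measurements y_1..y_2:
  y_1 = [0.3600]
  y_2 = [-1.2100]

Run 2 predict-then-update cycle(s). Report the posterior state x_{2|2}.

x_post = [1.1374, 0.3081]

step 1: x^-=[1.9051, -1.9100]  P^-=[0.6433 0.1514; 0.1514 0.4500]  H_jac=[0.7062 -0.7080]  S=[0.6850]  K=[0.5067; -0.3090]  nu=[-2.3377]  x^+=[0.7205, -1.1876]  P^+=[0.4674 0.2587; 0.2587 0.3846]
step 2: x^-=[0.2573, -1.1876]  P^-=[0.8377 0.4087; 0.4087 0.4746]  H_jac=[0.2118 -0.9773]  S=[0.6117]  K=[-0.3629; -0.6168]  nu=[-2.4252]  x^+=[1.1374, 0.3081]  P^+=[0.7571 0.2717; 0.2717 0.2419]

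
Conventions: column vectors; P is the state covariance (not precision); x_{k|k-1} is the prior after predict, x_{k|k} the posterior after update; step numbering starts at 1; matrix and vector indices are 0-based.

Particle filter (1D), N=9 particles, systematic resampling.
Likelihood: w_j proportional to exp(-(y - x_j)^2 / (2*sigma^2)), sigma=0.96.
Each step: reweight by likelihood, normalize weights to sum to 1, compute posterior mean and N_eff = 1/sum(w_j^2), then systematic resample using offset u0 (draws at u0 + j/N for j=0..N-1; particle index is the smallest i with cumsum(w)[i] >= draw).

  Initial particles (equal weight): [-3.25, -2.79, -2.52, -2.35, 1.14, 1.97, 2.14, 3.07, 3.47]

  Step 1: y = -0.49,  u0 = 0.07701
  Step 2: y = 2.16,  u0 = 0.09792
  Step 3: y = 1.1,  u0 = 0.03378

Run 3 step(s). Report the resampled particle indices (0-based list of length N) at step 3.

step 1: w=[0.0254, 0.0898, 0.1693, 0.2424, 0.3746, 0.0594, 0.0371, 0.0016, 0.0003]  mean=-0.6996  Neff=4.1428  idx=[1, 2, 3, 3, 3, 4, 4, 4, 6]
step 2: w=[0.0000, 0.0000, 0.0000, 0.0000, 0.0000, 0.2102, 0.2102, 0.2102, 0.3695]  mean=1.5094  Neff=3.7171  idx=[5, 5, 6, 7, 7, 8, 8, 8, 8]
step 3: w=[0.1384, 0.1384, 0.1384, 0.1384, 0.1384, 0.0770, 0.0770, 0.0770, 0.0770]  mean=1.4481  Neff=8.3697  idx=[0, 1, 1, 2, 3, 4, 5, 6, 7]

resampled_idx = [0, 1, 1, 2, 3, 4, 5, 6, 7]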